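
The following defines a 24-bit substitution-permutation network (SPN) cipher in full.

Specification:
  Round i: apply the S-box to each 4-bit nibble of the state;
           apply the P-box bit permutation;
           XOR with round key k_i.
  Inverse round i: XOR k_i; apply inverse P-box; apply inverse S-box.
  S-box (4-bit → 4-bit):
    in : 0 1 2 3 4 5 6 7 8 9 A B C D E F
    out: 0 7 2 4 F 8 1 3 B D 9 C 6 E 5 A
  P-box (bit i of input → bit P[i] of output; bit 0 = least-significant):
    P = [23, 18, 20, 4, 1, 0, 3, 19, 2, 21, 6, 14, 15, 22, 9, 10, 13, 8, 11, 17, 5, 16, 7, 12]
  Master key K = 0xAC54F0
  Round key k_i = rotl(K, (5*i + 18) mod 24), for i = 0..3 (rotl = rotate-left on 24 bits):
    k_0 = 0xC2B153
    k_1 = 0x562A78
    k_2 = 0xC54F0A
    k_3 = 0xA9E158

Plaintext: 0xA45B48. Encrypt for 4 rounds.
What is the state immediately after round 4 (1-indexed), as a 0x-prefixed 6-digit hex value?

0xB6AC61

s_0 = plaintext = 0xA45B48
s_1 = Round(s_0, k_0) = 0x4CCC28
s_2 = Round(s_1, k_1) = 0xB33189
s_3 = Round(s_2, k_2) = 0x7D55DD
s_4 = Round(s_3, k_3) = 0xB6AC61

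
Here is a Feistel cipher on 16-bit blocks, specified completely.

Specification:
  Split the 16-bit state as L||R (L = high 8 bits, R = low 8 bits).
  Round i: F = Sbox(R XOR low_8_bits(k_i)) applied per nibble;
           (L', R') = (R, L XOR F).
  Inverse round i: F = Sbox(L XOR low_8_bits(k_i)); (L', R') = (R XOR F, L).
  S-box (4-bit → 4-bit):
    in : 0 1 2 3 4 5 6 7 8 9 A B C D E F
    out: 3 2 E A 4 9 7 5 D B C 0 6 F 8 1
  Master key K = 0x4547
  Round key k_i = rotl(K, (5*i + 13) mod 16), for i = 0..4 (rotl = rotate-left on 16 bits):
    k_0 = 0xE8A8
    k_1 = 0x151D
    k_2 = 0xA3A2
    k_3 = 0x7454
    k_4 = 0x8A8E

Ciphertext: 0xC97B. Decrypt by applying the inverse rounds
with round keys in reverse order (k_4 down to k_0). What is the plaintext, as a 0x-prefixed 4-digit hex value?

s_0 = ciphertext = 0xC97B
s_1 = InvRound(s_0, k_4) = 0x3EC9
s_2 = InvRound(s_1, k_3) = 0xB53E
s_3 = InvRound(s_2, k_2) = 0x1BB5
s_4 = InvRound(s_3, k_1) = 0x821B
s_5 = InvRound(s_4, k_0) = 0xF782

0xF782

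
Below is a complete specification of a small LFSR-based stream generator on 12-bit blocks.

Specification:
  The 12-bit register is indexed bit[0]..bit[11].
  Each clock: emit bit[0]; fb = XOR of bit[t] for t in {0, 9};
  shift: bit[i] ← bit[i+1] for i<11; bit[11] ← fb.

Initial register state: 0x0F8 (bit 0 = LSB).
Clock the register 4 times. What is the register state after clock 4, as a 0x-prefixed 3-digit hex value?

0x80F

reg_0 = 0x0F8
clock 1: out=0, reg = 0x07C
clock 2: out=0, reg = 0x03E
clock 3: out=0, reg = 0x01F
clock 4: out=1, reg = 0x80F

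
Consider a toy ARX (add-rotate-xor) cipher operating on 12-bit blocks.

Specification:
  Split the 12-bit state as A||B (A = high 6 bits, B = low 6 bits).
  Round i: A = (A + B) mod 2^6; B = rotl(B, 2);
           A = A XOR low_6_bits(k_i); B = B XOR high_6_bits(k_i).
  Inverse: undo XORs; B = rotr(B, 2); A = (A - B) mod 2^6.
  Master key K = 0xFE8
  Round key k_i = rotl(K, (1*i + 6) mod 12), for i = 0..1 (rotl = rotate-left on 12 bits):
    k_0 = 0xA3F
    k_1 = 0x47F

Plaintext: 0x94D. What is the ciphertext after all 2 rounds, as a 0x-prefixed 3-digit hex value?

0x5A0

s_0 = plaintext = 0x94D
s_1 = Round(s_0, k_0) = 0x35C
s_2 = Round(s_1, k_1) = 0x5A0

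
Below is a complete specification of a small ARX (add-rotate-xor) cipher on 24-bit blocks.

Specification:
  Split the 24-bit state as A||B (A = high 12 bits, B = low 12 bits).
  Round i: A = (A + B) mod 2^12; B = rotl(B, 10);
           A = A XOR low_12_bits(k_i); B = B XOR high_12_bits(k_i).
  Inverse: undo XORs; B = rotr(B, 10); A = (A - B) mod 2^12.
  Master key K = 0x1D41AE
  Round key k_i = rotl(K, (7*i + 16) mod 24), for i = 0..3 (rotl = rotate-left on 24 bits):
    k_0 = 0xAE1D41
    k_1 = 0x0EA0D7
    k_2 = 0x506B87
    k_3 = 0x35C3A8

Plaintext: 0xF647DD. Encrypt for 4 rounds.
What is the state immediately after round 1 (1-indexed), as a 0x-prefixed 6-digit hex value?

0xA00F16

s_0 = plaintext = 0xF647DD
s_1 = Round(s_0, k_0) = 0xA00F16
s_2 = Round(s_1, k_1) = 0x9C1B2F
s_3 = Round(s_2, k_2) = 0xF77BCD
s_4 = Round(s_3, k_3) = 0x8EC5AF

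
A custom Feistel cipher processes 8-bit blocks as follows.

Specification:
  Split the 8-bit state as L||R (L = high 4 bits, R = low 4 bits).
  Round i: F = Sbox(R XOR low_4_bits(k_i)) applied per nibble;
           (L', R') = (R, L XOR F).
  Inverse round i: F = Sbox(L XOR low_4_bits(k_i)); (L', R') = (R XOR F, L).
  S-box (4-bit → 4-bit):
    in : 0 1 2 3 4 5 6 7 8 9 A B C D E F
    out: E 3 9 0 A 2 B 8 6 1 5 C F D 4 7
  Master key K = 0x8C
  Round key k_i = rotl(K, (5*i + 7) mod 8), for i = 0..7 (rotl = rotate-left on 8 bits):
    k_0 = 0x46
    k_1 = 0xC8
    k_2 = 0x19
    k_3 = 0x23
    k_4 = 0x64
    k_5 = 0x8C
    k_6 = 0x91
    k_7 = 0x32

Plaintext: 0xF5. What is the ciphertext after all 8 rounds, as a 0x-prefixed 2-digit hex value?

s_0 = plaintext = 0xF5
s_1 = Round(s_0, k_0) = 0x5F
s_2 = Round(s_1, k_1) = 0xFD
s_3 = Round(s_2, k_2) = 0xD5
s_4 = Round(s_3, k_3) = 0x56
s_5 = Round(s_4, k_4) = 0x6C
s_6 = Round(s_5, k_5) = 0xC8
s_7 = Round(s_6, k_6) = 0x8D
s_8 = Round(s_7, k_7) = 0xDF

0xDF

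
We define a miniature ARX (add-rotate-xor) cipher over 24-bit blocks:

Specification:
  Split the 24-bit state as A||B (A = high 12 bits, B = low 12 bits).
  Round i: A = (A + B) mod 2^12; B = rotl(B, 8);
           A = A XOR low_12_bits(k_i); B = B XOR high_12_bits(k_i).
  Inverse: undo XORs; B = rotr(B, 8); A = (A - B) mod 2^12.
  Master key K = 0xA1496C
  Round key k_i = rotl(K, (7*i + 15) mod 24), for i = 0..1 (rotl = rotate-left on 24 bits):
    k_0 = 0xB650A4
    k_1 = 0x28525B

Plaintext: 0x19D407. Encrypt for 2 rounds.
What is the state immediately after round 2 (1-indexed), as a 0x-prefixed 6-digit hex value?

s_0 = plaintext = 0x19D407
s_1 = Round(s_0, k_0) = 0x500C25
s_2 = Round(s_1, k_1) = 0x37E747

0x37E747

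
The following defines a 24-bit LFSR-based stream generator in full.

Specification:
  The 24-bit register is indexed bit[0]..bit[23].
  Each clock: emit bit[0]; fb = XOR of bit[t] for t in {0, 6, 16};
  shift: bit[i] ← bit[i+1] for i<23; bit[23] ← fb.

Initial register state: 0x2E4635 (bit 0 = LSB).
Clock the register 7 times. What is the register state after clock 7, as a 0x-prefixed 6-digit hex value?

reg_0 = 0x2E4635
clock 1: out=1, reg = 0x97231A
clock 2: out=0, reg = 0xCB918D
clock 3: out=1, reg = 0x65C8C6
clock 4: out=0, reg = 0x32E463
clock 5: out=1, reg = 0x197231
clock 6: out=1, reg = 0x0CB918
clock 7: out=0, reg = 0x065C8C

0x065C8C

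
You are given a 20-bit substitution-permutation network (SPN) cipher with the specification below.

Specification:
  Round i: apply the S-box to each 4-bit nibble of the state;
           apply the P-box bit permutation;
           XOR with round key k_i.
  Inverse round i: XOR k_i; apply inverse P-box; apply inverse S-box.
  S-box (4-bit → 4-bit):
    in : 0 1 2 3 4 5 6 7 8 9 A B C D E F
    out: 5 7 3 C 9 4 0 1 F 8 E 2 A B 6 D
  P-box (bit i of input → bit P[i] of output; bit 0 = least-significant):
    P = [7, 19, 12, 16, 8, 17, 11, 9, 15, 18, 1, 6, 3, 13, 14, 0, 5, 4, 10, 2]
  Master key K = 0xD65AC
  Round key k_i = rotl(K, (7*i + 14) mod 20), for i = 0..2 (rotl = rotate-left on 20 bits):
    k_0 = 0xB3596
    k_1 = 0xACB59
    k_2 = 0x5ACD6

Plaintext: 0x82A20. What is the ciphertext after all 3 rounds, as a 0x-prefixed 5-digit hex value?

s_0 = plaintext = 0x82A20
s_1 = Round(s_0, k_0) = 0xD0068
s_2 = Round(s_1, k_1) = 0x31BE7
s_3 = Round(s_2, k_2) = 0x3C05A

0x3C05A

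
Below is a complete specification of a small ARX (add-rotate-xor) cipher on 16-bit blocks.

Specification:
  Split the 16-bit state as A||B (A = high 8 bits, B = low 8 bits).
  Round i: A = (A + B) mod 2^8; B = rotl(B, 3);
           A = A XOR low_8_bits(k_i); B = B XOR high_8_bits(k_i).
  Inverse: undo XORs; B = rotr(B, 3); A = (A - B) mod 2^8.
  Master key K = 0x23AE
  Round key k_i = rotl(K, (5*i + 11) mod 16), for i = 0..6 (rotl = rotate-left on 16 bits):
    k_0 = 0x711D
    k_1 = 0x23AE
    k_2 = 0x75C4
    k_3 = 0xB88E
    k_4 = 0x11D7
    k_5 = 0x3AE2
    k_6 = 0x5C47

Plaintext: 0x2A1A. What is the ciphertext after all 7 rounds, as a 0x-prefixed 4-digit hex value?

s_0 = plaintext = 0x2A1A
s_1 = Round(s_0, k_0) = 0x59A1
s_2 = Round(s_1, k_1) = 0x542E
s_3 = Round(s_2, k_2) = 0x4604
s_4 = Round(s_3, k_3) = 0xC498
s_5 = Round(s_4, k_4) = 0x8BD5
s_6 = Round(s_5, k_5) = 0x8294
s_7 = Round(s_6, k_6) = 0x51F8

0x51F8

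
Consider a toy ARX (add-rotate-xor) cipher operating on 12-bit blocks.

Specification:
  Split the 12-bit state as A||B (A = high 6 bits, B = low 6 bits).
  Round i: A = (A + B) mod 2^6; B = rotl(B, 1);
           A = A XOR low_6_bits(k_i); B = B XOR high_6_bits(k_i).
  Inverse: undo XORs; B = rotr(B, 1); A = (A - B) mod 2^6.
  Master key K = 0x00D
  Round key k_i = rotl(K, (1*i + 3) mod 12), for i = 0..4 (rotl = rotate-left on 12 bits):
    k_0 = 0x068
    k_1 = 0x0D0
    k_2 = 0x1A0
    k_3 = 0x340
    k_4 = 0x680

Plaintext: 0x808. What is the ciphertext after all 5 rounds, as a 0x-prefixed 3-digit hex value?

0x394

s_0 = plaintext = 0x808
s_1 = Round(s_0, k_0) = 0x011
s_2 = Round(s_1, k_1) = 0x061
s_3 = Round(s_2, k_2) = 0x085
s_4 = Round(s_3, k_3) = 0x1C7
s_5 = Round(s_4, k_4) = 0x394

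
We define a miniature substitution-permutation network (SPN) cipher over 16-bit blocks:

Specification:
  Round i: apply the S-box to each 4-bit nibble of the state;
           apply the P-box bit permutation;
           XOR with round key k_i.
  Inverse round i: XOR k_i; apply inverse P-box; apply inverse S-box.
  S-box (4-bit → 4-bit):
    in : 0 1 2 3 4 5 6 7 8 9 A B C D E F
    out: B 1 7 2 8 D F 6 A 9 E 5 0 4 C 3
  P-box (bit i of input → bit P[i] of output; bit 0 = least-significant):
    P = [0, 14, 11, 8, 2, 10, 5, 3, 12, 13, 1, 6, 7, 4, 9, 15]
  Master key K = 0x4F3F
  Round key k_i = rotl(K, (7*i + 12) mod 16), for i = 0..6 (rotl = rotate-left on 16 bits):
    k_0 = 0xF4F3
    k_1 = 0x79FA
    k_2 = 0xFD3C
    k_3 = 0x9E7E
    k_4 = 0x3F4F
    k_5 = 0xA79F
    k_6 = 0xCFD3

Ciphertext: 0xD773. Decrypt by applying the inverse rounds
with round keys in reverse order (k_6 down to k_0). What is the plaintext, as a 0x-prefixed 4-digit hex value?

s_0 = ciphertext = 0xD773
s_1 = InvRound(s_0, k_6) = 0x11DD
s_2 = InvRound(s_1, k_5) = 0xE63C
s_3 = InvRound(s_2, k_4) = 0x85D6
s_4 = InvRound(s_3, k_3) = 0xB1EE
s_5 = InvRound(s_4, k_2) = 0xFE37
s_6 = InvRound(s_5, k_1) = 0x5409
s_7 = InvRound(s_6, k_0) = 0x0AEC

0x0AEC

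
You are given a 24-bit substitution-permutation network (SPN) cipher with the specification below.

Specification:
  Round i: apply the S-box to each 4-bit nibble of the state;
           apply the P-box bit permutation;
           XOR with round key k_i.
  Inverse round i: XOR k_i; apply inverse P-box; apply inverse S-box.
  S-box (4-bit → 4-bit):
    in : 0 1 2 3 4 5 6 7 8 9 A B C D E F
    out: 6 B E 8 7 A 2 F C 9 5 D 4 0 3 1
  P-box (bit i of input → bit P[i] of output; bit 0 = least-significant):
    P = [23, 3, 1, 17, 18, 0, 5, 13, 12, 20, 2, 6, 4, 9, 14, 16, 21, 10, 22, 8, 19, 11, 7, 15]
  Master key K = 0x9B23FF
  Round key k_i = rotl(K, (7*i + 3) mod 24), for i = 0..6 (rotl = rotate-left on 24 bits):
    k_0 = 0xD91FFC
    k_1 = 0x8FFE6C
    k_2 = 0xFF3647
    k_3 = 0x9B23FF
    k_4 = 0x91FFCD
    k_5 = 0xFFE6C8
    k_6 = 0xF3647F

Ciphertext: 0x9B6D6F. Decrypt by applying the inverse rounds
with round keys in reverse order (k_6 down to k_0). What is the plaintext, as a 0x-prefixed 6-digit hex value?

0xD8CDA9

s_0 = ciphertext = 0x9B6D6F
s_1 = InvRound(s_0, k_6) = 0xEBFDDD
s_2 = InvRound(s_1, k_5) = 0x63E4ED
s_3 = InvRound(s_2, k_4) = 0x6B6EC9
s_4 = InvRound(s_3, k_3) = 0x67A0CA
s_5 = InvRound(s_4, k_2) = 0xB6646E
s_6 = InvRound(s_5, k_1) = 0x1F5EDC
s_7 = InvRound(s_6, k_0) = 0xD8CDA9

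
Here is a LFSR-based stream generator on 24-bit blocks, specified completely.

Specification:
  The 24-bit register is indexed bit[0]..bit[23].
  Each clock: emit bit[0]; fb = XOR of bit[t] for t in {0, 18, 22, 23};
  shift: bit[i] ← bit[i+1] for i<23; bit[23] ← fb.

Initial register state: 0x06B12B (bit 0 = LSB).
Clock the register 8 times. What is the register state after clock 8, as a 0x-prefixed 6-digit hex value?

0x8E06B1

reg_0 = 0x06B12B
clock 1: out=1, reg = 0x035895
clock 2: out=1, reg = 0x81AC4A
clock 3: out=0, reg = 0xC0D625
clock 4: out=1, reg = 0xE06B12
clock 5: out=0, reg = 0x703589
clock 6: out=1, reg = 0x381AC4
clock 7: out=0, reg = 0x1C0D62
clock 8: out=0, reg = 0x8E06B1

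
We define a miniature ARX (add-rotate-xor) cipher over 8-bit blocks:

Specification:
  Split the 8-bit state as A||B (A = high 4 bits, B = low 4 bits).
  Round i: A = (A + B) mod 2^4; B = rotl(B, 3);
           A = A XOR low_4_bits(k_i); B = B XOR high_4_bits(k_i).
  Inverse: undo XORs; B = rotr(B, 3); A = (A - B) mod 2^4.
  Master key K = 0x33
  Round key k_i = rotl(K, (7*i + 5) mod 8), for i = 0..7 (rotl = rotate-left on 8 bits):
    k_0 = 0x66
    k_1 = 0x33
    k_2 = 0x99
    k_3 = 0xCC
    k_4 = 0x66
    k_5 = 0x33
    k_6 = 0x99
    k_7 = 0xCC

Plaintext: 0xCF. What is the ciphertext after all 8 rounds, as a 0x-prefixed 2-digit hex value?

0x2F

s_0 = plaintext = 0xCF
s_1 = Round(s_0, k_0) = 0xD9
s_2 = Round(s_1, k_1) = 0x5F
s_3 = Round(s_2, k_2) = 0xD6
s_4 = Round(s_3, k_3) = 0xFF
s_5 = Round(s_4, k_4) = 0x89
s_6 = Round(s_5, k_5) = 0x2F
s_7 = Round(s_6, k_6) = 0x86
s_8 = Round(s_7, k_7) = 0x2F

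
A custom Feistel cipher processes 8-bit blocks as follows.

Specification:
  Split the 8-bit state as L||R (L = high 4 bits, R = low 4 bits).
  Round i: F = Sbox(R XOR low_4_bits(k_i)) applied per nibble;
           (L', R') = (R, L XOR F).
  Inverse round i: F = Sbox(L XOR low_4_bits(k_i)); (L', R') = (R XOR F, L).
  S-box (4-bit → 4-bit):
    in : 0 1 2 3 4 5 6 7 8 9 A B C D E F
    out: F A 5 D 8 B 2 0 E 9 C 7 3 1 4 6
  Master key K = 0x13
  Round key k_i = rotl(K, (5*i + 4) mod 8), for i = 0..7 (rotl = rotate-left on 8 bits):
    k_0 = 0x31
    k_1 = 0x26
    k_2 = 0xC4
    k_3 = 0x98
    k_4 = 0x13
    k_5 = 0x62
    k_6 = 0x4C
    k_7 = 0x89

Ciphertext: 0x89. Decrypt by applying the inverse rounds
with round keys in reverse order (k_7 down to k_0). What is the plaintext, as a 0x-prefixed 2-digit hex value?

s_0 = ciphertext = 0x89
s_1 = InvRound(s_0, k_7) = 0x38
s_2 = InvRound(s_1, k_6) = 0xE3
s_3 = InvRound(s_2, k_5) = 0x0E
s_4 = InvRound(s_3, k_4) = 0x30
s_5 = InvRound(s_4, k_3) = 0x73
s_6 = InvRound(s_5, k_2) = 0xE7
s_7 = InvRound(s_6, k_1) = 0x9E
s_8 = InvRound(s_7, k_0) = 0x09

0x09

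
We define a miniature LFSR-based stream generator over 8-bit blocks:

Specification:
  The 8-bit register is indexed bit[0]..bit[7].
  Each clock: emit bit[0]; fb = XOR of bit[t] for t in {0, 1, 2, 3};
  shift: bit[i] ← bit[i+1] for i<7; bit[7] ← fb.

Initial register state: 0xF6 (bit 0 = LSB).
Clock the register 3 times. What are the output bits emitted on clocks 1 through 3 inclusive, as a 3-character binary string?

reg_0 = 0xF6
clock 1: out=0, reg = 0x7B
clock 2: out=1, reg = 0xBD
clock 3: out=1, reg = 0xDE

011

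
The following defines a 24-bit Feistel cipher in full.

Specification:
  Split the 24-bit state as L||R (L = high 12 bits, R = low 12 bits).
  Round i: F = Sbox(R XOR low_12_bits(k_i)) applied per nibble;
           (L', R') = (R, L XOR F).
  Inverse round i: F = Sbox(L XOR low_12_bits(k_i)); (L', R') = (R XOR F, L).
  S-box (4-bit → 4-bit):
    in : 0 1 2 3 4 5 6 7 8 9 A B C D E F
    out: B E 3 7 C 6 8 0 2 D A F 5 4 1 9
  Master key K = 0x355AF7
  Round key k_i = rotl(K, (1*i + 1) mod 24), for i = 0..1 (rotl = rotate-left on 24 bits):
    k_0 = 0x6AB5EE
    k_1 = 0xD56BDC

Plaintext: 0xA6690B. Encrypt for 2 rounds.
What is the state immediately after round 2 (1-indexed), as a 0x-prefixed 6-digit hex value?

0xF705AE

s_0 = plaintext = 0xA6690B
s_1 = Round(s_0, k_0) = 0x90BF70
s_2 = Round(s_1, k_1) = 0xF705AE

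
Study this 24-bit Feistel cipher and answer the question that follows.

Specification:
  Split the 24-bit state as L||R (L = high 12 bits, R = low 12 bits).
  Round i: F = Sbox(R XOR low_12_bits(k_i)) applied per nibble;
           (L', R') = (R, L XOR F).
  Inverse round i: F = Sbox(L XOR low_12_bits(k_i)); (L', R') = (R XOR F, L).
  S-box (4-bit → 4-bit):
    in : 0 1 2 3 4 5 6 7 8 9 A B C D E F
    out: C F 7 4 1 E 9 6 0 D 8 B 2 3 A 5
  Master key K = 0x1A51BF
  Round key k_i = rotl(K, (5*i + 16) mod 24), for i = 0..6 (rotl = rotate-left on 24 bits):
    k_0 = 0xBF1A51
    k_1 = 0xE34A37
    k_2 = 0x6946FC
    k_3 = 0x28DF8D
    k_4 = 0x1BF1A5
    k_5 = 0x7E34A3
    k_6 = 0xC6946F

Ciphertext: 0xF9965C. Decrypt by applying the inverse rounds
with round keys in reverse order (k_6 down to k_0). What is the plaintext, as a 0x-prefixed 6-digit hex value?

0x91079E

s_0 = ciphertext = 0xF9965C
s_1 = InvRound(s_0, k_6) = 0xD05F99
s_2 = InvRound(s_1, k_5) = 0x210D05
s_3 = InvRound(s_2, k_4) = 0x9BB210
s_4 = InvRound(s_3, k_3) = 0xB599BB
s_5 = InvRound(s_4, k_2) = 0xA35B59
s_6 = InvRound(s_5, k_1) = 0x79EA35
s_7 = InvRound(s_6, k_0) = 0x91079E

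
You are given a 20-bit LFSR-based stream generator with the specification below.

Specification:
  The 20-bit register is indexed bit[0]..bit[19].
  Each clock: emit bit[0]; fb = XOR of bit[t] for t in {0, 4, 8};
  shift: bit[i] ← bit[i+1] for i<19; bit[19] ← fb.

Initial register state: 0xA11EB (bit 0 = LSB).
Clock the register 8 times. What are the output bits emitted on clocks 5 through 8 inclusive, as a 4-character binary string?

reg_0 = 0xA11EB
clock 1: out=1, reg = 0x508F5
clock 2: out=1, reg = 0x2847A
clock 3: out=0, reg = 0x9423D
clock 4: out=1, reg = 0x4A11E
clock 5: out=0, reg = 0x2508F
clock 6: out=1, reg = 0x92847
clock 7: out=1, reg = 0xC9423
clock 8: out=1, reg = 0xE4A11

0111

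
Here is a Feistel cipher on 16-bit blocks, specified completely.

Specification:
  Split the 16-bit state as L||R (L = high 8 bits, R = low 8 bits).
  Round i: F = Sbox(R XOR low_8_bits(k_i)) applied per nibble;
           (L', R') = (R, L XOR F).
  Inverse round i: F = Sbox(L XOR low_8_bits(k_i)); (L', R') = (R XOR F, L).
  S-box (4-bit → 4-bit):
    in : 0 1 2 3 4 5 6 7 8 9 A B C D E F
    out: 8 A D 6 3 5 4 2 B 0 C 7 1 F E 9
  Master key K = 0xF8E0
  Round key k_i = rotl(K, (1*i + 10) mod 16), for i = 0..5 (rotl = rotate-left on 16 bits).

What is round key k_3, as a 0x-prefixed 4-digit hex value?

K = 0xF8E0
k_0 = rotl(K, (1*0+10) mod 16) = rotl(K, 10) = 0x83E3
k_1 = rotl(K, (1*1+10) mod 16) = rotl(K, 11) = 0x07C7
k_2 = rotl(K, (1*2+10) mod 16) = rotl(K, 12) = 0x0F8E
k_3 = rotl(K, (1*3+10) mod 16) = rotl(K, 13) = 0x1F1C

0x1F1C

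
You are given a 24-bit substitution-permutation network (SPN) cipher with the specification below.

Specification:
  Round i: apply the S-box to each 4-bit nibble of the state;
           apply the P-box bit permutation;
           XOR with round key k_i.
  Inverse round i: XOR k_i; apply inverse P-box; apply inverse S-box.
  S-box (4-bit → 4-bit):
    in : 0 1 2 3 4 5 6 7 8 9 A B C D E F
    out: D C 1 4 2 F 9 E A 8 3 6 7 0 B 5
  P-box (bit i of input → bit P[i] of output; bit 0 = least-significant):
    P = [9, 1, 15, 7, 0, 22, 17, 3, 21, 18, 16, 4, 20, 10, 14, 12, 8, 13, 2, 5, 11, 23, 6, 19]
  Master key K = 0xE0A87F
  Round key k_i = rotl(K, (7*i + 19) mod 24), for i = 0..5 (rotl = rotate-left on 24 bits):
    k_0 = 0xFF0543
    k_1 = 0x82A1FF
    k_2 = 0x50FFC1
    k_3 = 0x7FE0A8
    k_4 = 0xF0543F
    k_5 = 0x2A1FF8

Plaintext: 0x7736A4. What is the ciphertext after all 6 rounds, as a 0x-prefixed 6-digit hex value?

0x2456DA

s_0 = plaintext = 0x7736A4
s_1 = Round(s_0, k_0) = 0x176534
s_2 = Round(s_1, k_1) = 0xBD9189
s_3 = Round(s_2, k_2) = 0x91EF19
s_4 = Round(s_3, k_3) = 0x44F404
s_5 = Round(s_4, k_4) = 0x663434
s_6 = Round(s_5, k_5) = 0x2456DA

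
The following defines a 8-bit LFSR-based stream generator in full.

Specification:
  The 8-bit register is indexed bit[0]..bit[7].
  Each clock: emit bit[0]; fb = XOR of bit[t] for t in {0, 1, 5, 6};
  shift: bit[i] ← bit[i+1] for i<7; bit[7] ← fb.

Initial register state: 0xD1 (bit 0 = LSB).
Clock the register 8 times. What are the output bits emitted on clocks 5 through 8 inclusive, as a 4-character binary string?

reg_0 = 0xD1
clock 1: out=1, reg = 0x68
clock 2: out=0, reg = 0x34
clock 3: out=0, reg = 0x9A
clock 4: out=0, reg = 0xCD
clock 5: out=1, reg = 0x66
clock 6: out=0, reg = 0xB3
clock 7: out=1, reg = 0xD9
clock 8: out=1, reg = 0x6C

1011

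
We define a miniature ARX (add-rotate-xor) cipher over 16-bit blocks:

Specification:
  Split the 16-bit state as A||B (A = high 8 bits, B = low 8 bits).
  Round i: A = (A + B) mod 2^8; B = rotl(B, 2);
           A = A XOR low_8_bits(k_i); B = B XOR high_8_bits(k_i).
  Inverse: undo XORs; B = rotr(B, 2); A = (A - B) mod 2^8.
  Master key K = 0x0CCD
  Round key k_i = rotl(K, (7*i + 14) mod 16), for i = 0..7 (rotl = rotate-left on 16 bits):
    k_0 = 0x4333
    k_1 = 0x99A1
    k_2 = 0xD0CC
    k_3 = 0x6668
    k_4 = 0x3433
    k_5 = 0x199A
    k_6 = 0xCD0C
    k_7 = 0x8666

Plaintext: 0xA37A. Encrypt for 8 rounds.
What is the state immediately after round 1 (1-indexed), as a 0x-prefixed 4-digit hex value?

0x2EAA

s_0 = plaintext = 0xA37A
s_1 = Round(s_0, k_0) = 0x2EAA
s_2 = Round(s_1, k_1) = 0x7933
s_3 = Round(s_2, k_2) = 0x601C
s_4 = Round(s_3, k_3) = 0x1416
s_5 = Round(s_4, k_4) = 0x196C
s_6 = Round(s_5, k_5) = 0x1FA8
s_7 = Round(s_6, k_6) = 0xCB6F
s_8 = Round(s_7, k_7) = 0x5C3B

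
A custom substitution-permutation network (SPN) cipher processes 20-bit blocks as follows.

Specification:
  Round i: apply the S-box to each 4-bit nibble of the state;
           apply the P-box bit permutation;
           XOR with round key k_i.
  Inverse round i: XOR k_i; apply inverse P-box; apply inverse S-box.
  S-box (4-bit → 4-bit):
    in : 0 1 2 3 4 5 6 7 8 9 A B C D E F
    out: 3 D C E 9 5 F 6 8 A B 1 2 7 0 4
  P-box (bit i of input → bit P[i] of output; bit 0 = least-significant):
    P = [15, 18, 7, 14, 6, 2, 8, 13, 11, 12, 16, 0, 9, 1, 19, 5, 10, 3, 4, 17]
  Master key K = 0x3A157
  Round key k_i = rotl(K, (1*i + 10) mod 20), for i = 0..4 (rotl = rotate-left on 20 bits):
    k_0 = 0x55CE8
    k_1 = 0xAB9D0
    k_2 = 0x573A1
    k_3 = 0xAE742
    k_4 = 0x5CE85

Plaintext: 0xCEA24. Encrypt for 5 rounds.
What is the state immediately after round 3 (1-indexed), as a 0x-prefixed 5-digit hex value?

s_0 = plaintext = 0xCEA24
s_1 = Round(s_0, k_0) = 0x5A5E1
s_2 = Round(s_1, k_1) = 0xB7762
s_3 = Round(s_2, k_2) = 0xC0667
s_4 = Round(s_3, k_3) = 0xFDC8D
s_5 = Round(s_4, k_4) = 0x97C17

0xC0667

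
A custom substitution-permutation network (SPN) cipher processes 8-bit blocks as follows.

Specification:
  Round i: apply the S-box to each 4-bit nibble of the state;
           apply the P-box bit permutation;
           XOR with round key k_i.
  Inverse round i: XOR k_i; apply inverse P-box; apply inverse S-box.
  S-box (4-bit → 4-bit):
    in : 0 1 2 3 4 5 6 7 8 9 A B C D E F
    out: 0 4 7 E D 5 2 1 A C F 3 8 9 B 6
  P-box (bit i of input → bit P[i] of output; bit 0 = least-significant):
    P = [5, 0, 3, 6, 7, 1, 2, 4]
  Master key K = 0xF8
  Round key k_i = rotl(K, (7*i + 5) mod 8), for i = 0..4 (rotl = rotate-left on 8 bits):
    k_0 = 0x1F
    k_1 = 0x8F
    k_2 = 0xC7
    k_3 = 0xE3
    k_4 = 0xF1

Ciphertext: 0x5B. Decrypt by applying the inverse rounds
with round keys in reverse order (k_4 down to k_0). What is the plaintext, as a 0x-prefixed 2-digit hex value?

s_0 = ciphertext = 0x5B
s_1 = InvRound(s_0, k_4) = 0xB5
s_2 = InvRound(s_1, k_3) = 0x3C
s_3 = InvRound(s_2, k_2) = 0xEA
s_4 = InvRound(s_3, k_1) = 0x1E
s_5 = InvRound(s_4, k_0) = 0x06

0x06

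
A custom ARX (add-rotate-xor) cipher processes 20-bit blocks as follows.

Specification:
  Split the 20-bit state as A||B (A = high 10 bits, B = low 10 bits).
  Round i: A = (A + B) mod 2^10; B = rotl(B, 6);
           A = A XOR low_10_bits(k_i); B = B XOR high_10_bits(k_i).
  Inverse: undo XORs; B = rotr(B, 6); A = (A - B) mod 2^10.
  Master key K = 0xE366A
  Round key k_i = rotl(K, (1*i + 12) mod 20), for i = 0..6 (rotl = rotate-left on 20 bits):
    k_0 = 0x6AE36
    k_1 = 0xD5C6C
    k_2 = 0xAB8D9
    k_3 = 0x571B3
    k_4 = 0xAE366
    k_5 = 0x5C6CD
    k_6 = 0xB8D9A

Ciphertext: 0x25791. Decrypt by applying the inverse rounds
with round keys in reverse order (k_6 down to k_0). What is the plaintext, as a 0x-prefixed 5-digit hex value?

s_0 = ciphertext = 0x25791
s_1 = InvRound(s_0, k_6) = 0x7AB25
s_2 = InvRound(s_1, k_5) = 0x77949
s_3 = InvRound(s_2, k_4) = 0xE671F
s_4 = InvRound(s_3, k_3) = 0x7C439
s_5 = InvRound(s_4, k_2) = 0xEB97A
s_6 = InvRound(s_5, k_1) = 0x3AAD8
s_7 = InvRound(s_6, k_0) = 0xE7F3D

0xE7F3D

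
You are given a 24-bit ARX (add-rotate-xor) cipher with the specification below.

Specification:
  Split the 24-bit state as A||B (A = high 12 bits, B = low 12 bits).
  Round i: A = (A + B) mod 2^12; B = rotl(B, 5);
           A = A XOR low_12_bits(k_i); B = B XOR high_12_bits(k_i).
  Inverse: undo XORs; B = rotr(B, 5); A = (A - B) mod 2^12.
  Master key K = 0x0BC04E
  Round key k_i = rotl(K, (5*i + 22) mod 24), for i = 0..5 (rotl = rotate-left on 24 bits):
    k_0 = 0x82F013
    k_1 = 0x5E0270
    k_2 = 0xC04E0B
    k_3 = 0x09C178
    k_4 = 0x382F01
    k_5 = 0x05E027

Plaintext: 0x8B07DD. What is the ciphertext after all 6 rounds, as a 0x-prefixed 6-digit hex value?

0xCCC746

s_0 = plaintext = 0x8B07DD
s_1 = Round(s_0, k_0) = 0x09E380
s_2 = Round(s_1, k_1) = 0x66E5E7
s_3 = Round(s_2, k_2) = 0x25E0EF
s_4 = Round(s_3, k_3) = 0x235D7D
s_5 = Round(s_4, k_4) = 0x0B3C38
s_6 = Round(s_5, k_5) = 0xCCC746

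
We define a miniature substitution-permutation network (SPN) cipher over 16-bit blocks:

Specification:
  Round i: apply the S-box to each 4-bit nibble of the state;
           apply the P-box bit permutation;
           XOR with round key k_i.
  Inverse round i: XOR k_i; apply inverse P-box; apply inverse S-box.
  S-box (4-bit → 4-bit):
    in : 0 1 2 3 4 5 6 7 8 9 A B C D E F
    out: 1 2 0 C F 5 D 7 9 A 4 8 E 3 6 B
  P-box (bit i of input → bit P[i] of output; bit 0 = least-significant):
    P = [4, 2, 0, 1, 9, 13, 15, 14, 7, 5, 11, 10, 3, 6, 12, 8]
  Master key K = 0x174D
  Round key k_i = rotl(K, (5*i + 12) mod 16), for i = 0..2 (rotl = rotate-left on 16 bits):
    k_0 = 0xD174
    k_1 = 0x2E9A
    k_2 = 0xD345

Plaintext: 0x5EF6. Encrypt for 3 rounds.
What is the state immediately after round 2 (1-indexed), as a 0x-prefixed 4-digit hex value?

s_0 = plaintext = 0x5EF6
s_1 = Round(s_0, k_0) = 0xAB4F
s_2 = Round(s_1, k_1) = 0xD88C
s_3 = Round(s_2, k_2) = 0x958A

0xD88C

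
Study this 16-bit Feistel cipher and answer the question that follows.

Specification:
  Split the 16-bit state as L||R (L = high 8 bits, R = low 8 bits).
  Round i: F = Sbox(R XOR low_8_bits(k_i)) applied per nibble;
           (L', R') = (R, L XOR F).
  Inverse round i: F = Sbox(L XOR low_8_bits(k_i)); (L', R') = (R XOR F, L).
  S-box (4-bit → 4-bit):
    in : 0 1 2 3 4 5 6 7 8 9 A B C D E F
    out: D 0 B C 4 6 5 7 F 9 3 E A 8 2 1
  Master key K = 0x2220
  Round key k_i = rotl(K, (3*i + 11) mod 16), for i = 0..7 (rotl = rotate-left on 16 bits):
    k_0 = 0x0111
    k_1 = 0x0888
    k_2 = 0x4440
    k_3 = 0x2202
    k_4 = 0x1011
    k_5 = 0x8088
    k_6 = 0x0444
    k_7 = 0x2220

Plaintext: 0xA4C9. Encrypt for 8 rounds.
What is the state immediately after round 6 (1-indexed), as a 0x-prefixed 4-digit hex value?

s_0 = plaintext = 0xA4C9
s_1 = Round(s_0, k_0) = 0xC92B
s_2 = Round(s_1, k_1) = 0x2BF5
s_3 = Round(s_2, k_2) = 0xF5CD
s_4 = Round(s_3, k_3) = 0xCD54
s_5 = Round(s_4, k_4) = 0x548B
s_6 = Round(s_5, k_5) = 0x8B88
s_7 = Round(s_6, k_6) = 0x8821
s_8 = Round(s_7, k_7) = 0x2158

0x8B88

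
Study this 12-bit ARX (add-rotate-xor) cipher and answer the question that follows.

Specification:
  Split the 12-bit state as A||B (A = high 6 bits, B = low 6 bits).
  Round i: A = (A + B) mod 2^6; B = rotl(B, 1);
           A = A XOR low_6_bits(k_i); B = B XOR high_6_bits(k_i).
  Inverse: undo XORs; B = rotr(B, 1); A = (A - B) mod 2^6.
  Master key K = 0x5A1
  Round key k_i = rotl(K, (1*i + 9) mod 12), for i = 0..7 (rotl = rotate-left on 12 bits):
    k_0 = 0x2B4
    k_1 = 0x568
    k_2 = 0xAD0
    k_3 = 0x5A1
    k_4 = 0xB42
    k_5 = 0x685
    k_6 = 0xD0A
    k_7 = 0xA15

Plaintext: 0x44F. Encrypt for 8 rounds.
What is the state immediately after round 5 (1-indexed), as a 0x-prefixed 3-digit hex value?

s_0 = plaintext = 0x44F
s_1 = Round(s_0, k_0) = 0x514
s_2 = Round(s_1, k_1) = 0x03D
s_3 = Round(s_2, k_2) = 0xB50
s_4 = Round(s_3, k_3) = 0x736
s_5 = Round(s_4, k_4) = 0x400
s_6 = Round(s_5, k_5) = 0x55A
s_7 = Round(s_6, k_6) = 0x940
s_8 = Round(s_7, k_7) = 0xC28

0x400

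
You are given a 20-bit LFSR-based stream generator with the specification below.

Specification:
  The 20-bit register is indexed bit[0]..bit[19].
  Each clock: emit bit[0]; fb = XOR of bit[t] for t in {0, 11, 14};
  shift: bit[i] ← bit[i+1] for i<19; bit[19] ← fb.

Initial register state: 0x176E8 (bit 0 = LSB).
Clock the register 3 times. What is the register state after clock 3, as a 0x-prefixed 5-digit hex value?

reg_0 = 0x176E8
clock 1: out=0, reg = 0x8BB74
clock 2: out=0, reg = 0xC5DBA
clock 3: out=0, reg = 0x62EDD

0x62EDD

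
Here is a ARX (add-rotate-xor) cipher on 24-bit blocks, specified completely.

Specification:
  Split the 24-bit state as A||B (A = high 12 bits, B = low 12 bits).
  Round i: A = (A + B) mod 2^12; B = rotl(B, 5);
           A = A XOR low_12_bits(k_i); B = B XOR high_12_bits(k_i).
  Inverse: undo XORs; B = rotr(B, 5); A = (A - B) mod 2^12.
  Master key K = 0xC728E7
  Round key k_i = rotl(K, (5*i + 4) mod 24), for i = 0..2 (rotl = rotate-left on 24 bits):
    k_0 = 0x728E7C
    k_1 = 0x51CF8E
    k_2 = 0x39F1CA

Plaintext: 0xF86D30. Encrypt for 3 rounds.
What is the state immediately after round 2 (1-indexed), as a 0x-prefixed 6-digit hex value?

s_0 = plaintext = 0xF86D30
s_1 = Round(s_0, k_0) = 0x2CA132
s_2 = Round(s_1, k_1) = 0xC7235E
s_3 = Round(s_2, k_2) = 0xE1A859

0xC7235E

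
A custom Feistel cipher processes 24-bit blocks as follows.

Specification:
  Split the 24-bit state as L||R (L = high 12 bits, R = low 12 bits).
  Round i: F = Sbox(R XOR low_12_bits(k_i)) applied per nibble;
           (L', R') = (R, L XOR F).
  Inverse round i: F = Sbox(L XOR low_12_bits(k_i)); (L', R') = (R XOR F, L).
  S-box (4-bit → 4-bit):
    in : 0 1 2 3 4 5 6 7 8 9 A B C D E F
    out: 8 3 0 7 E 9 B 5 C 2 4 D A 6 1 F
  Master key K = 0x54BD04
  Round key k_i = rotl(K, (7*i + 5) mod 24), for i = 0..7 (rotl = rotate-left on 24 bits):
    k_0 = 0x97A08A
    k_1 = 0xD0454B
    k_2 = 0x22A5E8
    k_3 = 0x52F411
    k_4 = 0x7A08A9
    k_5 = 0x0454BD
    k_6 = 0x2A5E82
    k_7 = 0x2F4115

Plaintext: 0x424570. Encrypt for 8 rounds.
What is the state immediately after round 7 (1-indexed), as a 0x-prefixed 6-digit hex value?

s_0 = plaintext = 0x424570
s_1 = Round(s_0, k_0) = 0x570DD0
s_2 = Round(s_1, k_1) = 0xDD095D
s_3 = Round(s_2, k_2) = 0x95D709
s_4 = Round(s_3, k_3) = 0x709E61
s_5 = Round(s_4, k_4) = 0xE61CA5
s_6 = Round(s_5, k_5) = 0xCA525D
s_7 = Round(s_6, k_6) = 0x25D6CA
s_8 = Round(s_7, k_7) = 0x6CA732

0x25D6CA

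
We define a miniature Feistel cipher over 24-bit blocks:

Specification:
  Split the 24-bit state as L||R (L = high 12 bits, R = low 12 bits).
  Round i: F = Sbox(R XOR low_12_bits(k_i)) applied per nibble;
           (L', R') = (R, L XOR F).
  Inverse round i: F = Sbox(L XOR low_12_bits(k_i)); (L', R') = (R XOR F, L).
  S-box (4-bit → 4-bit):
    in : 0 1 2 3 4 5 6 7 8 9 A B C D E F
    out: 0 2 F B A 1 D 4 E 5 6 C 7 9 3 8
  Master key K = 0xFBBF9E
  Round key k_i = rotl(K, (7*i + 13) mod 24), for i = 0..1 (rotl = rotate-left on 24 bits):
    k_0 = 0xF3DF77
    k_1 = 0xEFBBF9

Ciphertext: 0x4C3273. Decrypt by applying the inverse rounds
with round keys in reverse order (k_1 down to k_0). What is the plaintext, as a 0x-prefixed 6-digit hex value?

0x50CAC5

s_0 = ciphertext = 0x4C3273
s_1 = InvRound(s_0, k_1) = 0xAC54C3
s_2 = InvRound(s_1, k_0) = 0x50CAC5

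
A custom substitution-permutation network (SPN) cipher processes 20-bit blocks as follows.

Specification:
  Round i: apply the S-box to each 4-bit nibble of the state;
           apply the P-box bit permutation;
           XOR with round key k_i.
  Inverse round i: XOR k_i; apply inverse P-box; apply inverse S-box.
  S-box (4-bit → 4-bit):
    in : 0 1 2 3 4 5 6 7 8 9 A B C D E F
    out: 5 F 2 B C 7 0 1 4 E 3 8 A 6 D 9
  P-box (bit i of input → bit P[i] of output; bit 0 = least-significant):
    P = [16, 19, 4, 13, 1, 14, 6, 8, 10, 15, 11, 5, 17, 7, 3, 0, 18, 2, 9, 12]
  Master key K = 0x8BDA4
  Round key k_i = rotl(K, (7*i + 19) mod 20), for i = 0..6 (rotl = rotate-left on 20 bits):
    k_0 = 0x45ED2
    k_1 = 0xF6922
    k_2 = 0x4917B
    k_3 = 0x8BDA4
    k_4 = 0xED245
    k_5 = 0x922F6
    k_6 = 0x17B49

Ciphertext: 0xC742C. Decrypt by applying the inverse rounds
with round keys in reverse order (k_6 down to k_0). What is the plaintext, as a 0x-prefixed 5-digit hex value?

s_0 = ciphertext = 0xC742C
s_1 = InvRound(s_0, k_6) = 0x5BE4A
s_2 = InvRound(s_1, k_5) = 0x3D16D
s_3 = InvRound(s_2, k_4) = 0x08BBA
s_4 = InvRound(s_3, k_3) = 0x98779
s_5 = InvRound(s_4, k_2) = 0xE677A
s_6 = InvRound(s_5, k_1) = 0x88080
s_7 = InvRound(s_6, k_0) = 0xE655D

0xE655D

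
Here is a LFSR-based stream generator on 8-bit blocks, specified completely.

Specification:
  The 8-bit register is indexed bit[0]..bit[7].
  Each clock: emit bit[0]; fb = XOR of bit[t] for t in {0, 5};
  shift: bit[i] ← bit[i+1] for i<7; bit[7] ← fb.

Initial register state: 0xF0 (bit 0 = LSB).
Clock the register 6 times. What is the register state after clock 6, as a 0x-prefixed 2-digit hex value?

0x3F

reg_0 = 0xF0
clock 1: out=0, reg = 0xF8
clock 2: out=0, reg = 0xFC
clock 3: out=0, reg = 0xFE
clock 4: out=0, reg = 0xFF
clock 5: out=1, reg = 0x7F
clock 6: out=1, reg = 0x3F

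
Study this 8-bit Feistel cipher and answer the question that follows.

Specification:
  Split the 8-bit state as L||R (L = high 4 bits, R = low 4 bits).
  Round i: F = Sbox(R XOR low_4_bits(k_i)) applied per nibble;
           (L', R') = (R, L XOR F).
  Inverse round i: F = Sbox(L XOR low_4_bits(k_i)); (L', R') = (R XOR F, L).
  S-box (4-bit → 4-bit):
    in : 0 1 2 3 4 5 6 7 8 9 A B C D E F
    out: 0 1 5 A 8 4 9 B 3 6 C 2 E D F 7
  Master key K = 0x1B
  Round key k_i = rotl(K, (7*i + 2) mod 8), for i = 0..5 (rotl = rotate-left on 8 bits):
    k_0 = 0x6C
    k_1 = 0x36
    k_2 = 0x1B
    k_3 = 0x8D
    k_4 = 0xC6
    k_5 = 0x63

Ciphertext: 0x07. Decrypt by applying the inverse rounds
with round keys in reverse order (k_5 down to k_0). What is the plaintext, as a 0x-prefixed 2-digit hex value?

0x6E

s_0 = ciphertext = 0x07
s_1 = InvRound(s_0, k_5) = 0xD0
s_2 = InvRound(s_1, k_4) = 0x2D
s_3 = InvRound(s_2, k_3) = 0xA2
s_4 = InvRound(s_3, k_2) = 0x3A
s_5 = InvRound(s_4, k_1) = 0xE3
s_6 = InvRound(s_5, k_0) = 0x6E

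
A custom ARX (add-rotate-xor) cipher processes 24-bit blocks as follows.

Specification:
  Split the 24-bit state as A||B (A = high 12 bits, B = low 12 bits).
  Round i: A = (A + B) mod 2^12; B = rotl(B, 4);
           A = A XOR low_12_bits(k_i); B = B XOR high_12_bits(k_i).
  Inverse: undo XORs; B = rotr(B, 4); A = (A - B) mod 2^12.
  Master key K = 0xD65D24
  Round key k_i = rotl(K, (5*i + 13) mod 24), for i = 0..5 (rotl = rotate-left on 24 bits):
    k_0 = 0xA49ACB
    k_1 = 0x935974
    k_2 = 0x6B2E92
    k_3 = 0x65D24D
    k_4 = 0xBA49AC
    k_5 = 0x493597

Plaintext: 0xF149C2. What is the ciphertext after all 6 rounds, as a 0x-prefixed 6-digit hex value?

0x5EB630

s_0 = plaintext = 0xF149C2
s_1 = Round(s_0, k_0) = 0x21D660
s_2 = Round(s_1, k_1) = 0x109F33
s_3 = Round(s_2, k_2) = 0xEAE58D
s_4 = Round(s_3, k_3) = 0x676E88
s_5 = Round(s_4, k_4) = 0xD5232A
s_6 = Round(s_5, k_5) = 0x5EB630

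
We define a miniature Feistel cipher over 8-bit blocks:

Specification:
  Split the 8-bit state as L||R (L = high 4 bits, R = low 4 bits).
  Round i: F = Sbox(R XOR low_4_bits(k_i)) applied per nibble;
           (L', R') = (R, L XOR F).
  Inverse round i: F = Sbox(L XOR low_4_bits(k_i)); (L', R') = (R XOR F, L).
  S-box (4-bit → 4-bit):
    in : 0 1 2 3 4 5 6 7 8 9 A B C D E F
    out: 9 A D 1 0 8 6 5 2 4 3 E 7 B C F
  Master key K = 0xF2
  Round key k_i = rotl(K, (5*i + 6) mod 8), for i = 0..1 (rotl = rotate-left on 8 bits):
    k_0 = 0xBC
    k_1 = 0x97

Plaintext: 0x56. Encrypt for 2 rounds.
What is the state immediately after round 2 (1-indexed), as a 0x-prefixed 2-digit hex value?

0x6C

s_0 = plaintext = 0x56
s_1 = Round(s_0, k_0) = 0x66
s_2 = Round(s_1, k_1) = 0x6C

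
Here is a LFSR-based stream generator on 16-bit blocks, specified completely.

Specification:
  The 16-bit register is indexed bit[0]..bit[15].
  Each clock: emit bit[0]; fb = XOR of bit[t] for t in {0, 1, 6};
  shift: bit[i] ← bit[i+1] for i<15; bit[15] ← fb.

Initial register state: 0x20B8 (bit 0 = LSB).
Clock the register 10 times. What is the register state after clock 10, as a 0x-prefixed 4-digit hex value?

reg_0 = 0x20B8
clock 1: out=0, reg = 0x105C
clock 2: out=0, reg = 0x882E
clock 3: out=0, reg = 0xC417
clock 4: out=1, reg = 0x620B
clock 5: out=1, reg = 0x3105
clock 6: out=1, reg = 0x9882
clock 7: out=0, reg = 0xCC41
clock 8: out=1, reg = 0x6620
clock 9: out=0, reg = 0x3310
clock 10: out=0, reg = 0x1988

0x1988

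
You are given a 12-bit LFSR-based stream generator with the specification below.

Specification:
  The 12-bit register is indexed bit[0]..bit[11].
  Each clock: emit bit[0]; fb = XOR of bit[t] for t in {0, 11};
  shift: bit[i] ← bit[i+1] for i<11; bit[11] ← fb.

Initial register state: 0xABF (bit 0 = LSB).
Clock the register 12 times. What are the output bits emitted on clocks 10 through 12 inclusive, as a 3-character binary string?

101

reg_0 = 0xABF
clock 1: out=1, reg = 0x55F
clock 2: out=1, reg = 0xAAF
clock 3: out=1, reg = 0x557
clock 4: out=1, reg = 0xAAB
clock 5: out=1, reg = 0x555
clock 6: out=1, reg = 0xAAA
clock 7: out=0, reg = 0xD55
clock 8: out=1, reg = 0x6AA
clock 9: out=0, reg = 0x355
clock 10: out=1, reg = 0x9AA
clock 11: out=0, reg = 0xCD5
clock 12: out=1, reg = 0x66A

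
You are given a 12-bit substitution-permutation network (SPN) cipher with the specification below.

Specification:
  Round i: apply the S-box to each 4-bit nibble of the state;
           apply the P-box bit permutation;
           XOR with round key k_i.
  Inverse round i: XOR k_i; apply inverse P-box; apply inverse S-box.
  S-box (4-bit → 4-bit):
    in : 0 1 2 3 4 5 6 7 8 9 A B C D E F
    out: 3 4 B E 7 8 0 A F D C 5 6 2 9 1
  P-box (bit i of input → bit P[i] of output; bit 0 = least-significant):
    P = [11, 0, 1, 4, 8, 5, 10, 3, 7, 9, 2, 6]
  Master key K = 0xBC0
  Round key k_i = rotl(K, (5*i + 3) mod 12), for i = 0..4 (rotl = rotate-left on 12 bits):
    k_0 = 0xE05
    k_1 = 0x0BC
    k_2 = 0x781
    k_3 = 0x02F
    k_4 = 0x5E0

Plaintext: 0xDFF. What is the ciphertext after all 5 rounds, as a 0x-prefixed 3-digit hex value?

0x5F3

s_0 = plaintext = 0xDFF
s_1 = Round(s_0, k_0) = 0x505
s_2 = Round(s_1, k_1) = 0x1CC
s_3 = Round(s_2, k_2) = 0x3A6
s_4 = Round(s_3, k_3) = 0x663
s_5 = Round(s_4, k_4) = 0x5F3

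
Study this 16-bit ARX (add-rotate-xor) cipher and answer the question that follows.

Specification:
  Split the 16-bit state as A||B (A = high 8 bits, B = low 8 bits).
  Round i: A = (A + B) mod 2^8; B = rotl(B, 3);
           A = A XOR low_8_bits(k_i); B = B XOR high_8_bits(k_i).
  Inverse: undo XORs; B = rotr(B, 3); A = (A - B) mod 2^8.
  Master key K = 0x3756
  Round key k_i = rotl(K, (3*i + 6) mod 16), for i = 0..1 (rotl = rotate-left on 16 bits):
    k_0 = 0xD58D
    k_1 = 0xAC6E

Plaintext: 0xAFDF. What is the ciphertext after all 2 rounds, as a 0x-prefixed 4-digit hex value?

0x40F5

s_0 = plaintext = 0xAFDF
s_1 = Round(s_0, k_0) = 0x032B
s_2 = Round(s_1, k_1) = 0x40F5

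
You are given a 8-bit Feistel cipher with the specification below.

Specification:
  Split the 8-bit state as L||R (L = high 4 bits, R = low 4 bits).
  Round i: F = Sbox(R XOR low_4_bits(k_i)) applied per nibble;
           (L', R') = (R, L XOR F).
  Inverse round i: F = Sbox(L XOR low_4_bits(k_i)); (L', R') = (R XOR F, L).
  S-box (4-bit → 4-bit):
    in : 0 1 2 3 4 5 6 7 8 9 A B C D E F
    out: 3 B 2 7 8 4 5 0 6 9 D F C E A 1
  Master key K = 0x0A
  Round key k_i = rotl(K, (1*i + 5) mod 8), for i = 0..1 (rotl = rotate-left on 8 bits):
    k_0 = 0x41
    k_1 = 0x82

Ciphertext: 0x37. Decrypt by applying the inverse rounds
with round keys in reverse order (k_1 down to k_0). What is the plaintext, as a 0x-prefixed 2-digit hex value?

s_0 = ciphertext = 0x37
s_1 = InvRound(s_0, k_1) = 0xC3
s_2 = InvRound(s_1, k_0) = 0xDC

0xDC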